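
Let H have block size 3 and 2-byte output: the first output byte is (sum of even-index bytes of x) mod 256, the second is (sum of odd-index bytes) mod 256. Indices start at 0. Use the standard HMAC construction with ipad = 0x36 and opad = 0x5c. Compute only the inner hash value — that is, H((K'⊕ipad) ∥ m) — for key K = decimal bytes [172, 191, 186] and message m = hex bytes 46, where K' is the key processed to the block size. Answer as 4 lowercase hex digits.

Key decimal bytes [172, 191, 186] = ac bf ba is exactly B = 3 bytes: K' = ac bf ba.
K' ⊕ ipad = 9a 89 8c.
Inner input = 9a 89 8c ∥ 46.
Inner hash: even-index sum = 294 mod 256 = 38; odd-index sum = 207 mod 256 = 207 → 26 cf.

26cf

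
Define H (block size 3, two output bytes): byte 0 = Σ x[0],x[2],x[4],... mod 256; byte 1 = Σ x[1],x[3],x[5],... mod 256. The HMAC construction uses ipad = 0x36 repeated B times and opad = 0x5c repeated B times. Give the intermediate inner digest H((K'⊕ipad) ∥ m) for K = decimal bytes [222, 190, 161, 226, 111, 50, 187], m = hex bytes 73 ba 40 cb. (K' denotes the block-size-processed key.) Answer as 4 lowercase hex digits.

Key decimal bytes [222, 190, 161, 226, 111, 50, 187] = de be a1 e2 6f 32 bb is 7 bytes > B = 3, so hash it first: H(key) = a9 d2, then zero-pad to 3 bytes: K' = a9 d2 00.
K' ⊕ ipad = 9f e4 36.
Inner input = 9f e4 36 ∥ 73 ba 40 cb.
Inner hash: even-index sum = 602 mod 256 = 90; odd-index sum = 407 mod 256 = 151 → 5a 97.

5a97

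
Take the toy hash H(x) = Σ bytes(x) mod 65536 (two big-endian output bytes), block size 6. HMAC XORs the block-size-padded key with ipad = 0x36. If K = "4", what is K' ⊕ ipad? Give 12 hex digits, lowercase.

Key "4" = 34 is 1 byte ≤ B = 6; zero-pad to 6 bytes: K' = 34 00 00 00 00 00.
XOR each byte with 0x36: 34⊕36=02, 00⊕36=36, 00⊕36=36, 00⊕36=36, 00⊕36=36, 00⊕36=36.

023636363636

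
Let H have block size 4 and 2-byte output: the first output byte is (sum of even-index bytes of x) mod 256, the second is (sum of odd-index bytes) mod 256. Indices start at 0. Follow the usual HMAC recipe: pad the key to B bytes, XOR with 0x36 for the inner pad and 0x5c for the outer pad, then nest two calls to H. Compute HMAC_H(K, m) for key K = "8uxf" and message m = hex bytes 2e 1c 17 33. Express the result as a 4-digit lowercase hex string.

Key "8uxf" = 38 75 78 66 is exactly B = 4 bytes: K' = 38 75 78 66.
K' ⊕ ipad = 0e 43 4e 50.  K' ⊕ opad = 64 29 24 3a.
Inner input = (K'⊕ipad) ∥ m = 0e 43 4e 50 ∥ 2e 1c 17 33.
Inner hash: even-index sum = 161 mod 256 = 161; odd-index sum = 226 mod 256 = 226 → a1 e2.
Outer input = (K'⊕opad) ∥ inner = 64 29 24 3a ∥ a1 e2.
Outer hash (tag): even-index sum = 297 mod 256 = 41; odd-index sum = 325 mod 256 = 69 → 29 45.

2945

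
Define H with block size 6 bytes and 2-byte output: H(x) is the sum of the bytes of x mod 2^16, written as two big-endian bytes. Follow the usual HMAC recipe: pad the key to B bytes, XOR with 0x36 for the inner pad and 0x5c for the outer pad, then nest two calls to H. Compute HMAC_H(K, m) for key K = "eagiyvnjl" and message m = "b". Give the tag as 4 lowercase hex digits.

Key "eagiyvnjl" = 65 61 67 69 79 76 6e 6a 6c is 9 bytes > B = 6, so hash it first: H(key) = 03 c9, then zero-pad to 6 bytes: K' = 03 c9 00 00 00 00.
K' ⊕ ipad = 35 ff 36 36 36 36.  K' ⊕ opad = 5f 95 5c 5c 5c 5c.
Inner input = (K'⊕ipad) ∥ m = 35 ff 36 36 36 36 ∥ 62.
Inner hash: sum = 53+255+54+54+54+54+98 = 622 → 02 6e.
Outer input = (K'⊕opad) ∥ inner = 5f 95 5c 5c 5c 5c ∥ 02 6e.
Outer hash (tag): sum = 95+149+92+92+92+92+2+110 = 724 → 02 d4.

02d4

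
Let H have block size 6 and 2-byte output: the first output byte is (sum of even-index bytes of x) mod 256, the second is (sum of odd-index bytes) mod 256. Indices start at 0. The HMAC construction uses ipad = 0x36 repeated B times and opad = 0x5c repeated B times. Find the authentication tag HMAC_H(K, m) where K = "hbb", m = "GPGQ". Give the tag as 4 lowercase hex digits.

Key "hbb" = 68 62 62 is 3 bytes ≤ B = 6; zero-pad to 6 bytes: K' = 68 62 62 00 00 00.
K' ⊕ ipad = 5e 54 54 36 36 36.  K' ⊕ opad = 34 3e 3e 5c 5c 5c.
Inner input = (K'⊕ipad) ∥ m = 5e 54 54 36 36 36 ∥ 47 50 47 51.
Inner hash: even-index sum = 374 mod 256 = 118; odd-index sum = 353 mod 256 = 97 → 76 61.
Outer input = (K'⊕opad) ∥ inner = 34 3e 3e 5c 5c 5c ∥ 76 61.
Outer hash (tag): even-index sum = 324 mod 256 = 68; odd-index sum = 343 mod 256 = 87 → 44 57.

4457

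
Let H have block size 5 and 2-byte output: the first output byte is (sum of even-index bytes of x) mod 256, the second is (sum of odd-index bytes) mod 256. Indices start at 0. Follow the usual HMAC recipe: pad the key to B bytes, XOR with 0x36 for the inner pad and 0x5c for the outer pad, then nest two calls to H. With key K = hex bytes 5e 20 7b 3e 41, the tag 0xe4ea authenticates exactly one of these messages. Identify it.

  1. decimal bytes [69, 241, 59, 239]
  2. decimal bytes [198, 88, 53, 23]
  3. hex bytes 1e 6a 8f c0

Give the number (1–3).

1

Key hex bytes 5e 20 7b 3e 41 is exactly B = 5 bytes: K' = 5e 20 7b 3e 41.
K' ⊕ ipad = 68 16 4d 08 77; K' ⊕ opad = 02 7c 27 62 1d.
m1: inner = H(68 16 4d 08 77 45 f1 3b ef) = 0c 9e; tag = H(02 7c 27 62 1d 0c 9e) = e4ea ← matches
m2: inner = H(68 16 4d 08 77 c6 58 35 17) = 9b 19; tag = H(02 7c 27 62 1d 9b 19) = 5f79
m3: inner = H(68 16 4d 08 77 1e 6a 8f c0) = 56 cb; tag = H(02 7c 27 62 1d 56 cb) = 1134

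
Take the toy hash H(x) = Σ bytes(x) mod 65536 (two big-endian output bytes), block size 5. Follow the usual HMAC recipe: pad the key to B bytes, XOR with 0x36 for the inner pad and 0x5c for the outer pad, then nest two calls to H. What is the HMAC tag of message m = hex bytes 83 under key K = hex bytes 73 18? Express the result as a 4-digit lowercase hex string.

Key hex bytes 73 18 is 2 bytes ≤ B = 5; zero-pad to 5 bytes: K' = 73 18 00 00 00.
K' ⊕ ipad = 45 2e 36 36 36.  K' ⊕ opad = 2f 44 5c 5c 5c.
Inner input = (K'⊕ipad) ∥ m = 45 2e 36 36 36 ∥ 83.
Inner hash: sum = 69+46+54+54+54+131 = 408 → 01 98.
Outer input = (K'⊕opad) ∥ inner = 2f 44 5c 5c 5c ∥ 01 98.
Outer hash (tag): sum = 47+68+92+92+92+1+152 = 544 → 02 20.

0220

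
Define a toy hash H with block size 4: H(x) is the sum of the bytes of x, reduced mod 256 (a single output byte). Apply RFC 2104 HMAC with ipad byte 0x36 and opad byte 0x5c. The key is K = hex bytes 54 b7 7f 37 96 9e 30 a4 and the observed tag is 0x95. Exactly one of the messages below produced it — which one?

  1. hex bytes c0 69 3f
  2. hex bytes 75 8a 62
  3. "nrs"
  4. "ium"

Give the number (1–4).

4

Key hex bytes 54 b7 7f 37 96 9e 30 a4 is 8 bytes > B = 4, so hash it first: H(key) = c9, then zero-pad to 4 bytes: K' = c9 00 00 00.
K' ⊕ ipad = ff 36 36 36; K' ⊕ opad = 95 5c 5c 5c.
m1: inner = H(ff 36 36 36 c0 69 3f) = 09; tag = H(95 5c 5c 5c 09) = b2
m2: inner = H(ff 36 36 36 75 8a 62) = 02; tag = H(95 5c 5c 5c 02) = ab
m3: inner = H(ff 36 36 36 6e 72 73) = f4; tag = H(95 5c 5c 5c f4) = 9d
m4: inner = H(ff 36 36 36 69 75 6d) = ec; tag = H(95 5c 5c 5c ec) = 95 ← matches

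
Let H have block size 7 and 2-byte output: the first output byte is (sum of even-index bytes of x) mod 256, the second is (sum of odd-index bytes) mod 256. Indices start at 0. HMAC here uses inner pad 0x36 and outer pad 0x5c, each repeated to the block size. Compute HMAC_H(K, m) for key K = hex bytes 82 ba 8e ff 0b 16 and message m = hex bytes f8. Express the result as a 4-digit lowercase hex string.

Key hex bytes 82 ba 8e ff 0b 16 is 6 bytes ≤ B = 7; zero-pad to 7 bytes: K' = 82 ba 8e ff 0b 16 00.
K' ⊕ ipad = b4 8c b8 c9 3d 20 36.  K' ⊕ opad = de e6 d2 a3 57 4a 5c.
Inner input = (K'⊕ipad) ∥ m = b4 8c b8 c9 3d 20 36 ∥ f8.
Inner hash: even-index sum = 479 mod 256 = 223; odd-index sum = 621 mod 256 = 109 → df 6d.
Outer input = (K'⊕opad) ∥ inner = de e6 d2 a3 57 4a 5c ∥ df 6d.
Outer hash (tag): even-index sum = 720 mod 256 = 208; odd-index sum = 690 mod 256 = 178 → d0 b2.

d0b2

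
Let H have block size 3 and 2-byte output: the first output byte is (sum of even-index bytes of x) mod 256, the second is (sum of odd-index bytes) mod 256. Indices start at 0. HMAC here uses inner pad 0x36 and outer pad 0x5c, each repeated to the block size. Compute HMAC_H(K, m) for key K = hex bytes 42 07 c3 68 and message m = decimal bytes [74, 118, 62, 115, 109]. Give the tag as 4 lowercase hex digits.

Key hex bytes 42 07 c3 68 is 4 bytes > B = 3, so hash it first: H(key) = 05 6f, then zero-pad to 3 bytes: K' = 05 6f 00.
K' ⊕ ipad = 33 59 36.  K' ⊕ opad = 59 33 5c.
Inner input = (K'⊕ipad) ∥ m = 33 59 36 ∥ 4a 76 3e 73 6d.
Inner hash: even-index sum = 338 mod 256 = 82; odd-index sum = 334 mod 256 = 78 → 52 4e.
Outer input = (K'⊕opad) ∥ inner = 59 33 5c ∥ 52 4e.
Outer hash (tag): even-index sum = 259 mod 256 = 3; odd-index sum = 133 mod 256 = 133 → 03 85.

0385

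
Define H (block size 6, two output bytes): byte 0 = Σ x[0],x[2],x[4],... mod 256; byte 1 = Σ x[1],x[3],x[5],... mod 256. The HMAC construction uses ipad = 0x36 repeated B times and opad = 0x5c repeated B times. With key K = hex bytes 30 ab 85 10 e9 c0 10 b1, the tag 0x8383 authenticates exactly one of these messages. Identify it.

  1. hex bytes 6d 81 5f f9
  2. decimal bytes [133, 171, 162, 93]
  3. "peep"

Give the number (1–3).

Key hex bytes 30 ab 85 10 e9 c0 10 b1 is 8 bytes > B = 6, so hash it first: H(key) = ae 2c, then zero-pad to 6 bytes: K' = ae 2c 00 00 00 00.
K' ⊕ ipad = 98 1a 36 36 36 36; K' ⊕ opad = f2 70 5c 5c 5c 5c.
m1: inner = H(98 1a 36 36 36 36 6d 81 5f f9) = d0 00; tag = H(f2 70 5c 5c 5c 5c d0 00) = 7a28
m2: inner = H(98 1a 36 36 36 36 85 ab a2 5d) = 2b 8e; tag = H(f2 70 5c 5c 5c 5c 2b 8e) = d5b6
m3: inner = H(98 1a 36 36 36 36 70 65 65 70) = d9 5b; tag = H(f2 70 5c 5c 5c 5c d9 5b) = 8383 ← matches

3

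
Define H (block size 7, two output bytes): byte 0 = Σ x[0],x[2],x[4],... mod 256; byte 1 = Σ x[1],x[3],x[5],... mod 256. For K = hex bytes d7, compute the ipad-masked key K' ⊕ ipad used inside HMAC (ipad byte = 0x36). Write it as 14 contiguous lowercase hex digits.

e1363636363636

Key hex bytes d7 is 1 byte ≤ B = 7; zero-pad to 7 bytes: K' = d7 00 00 00 00 00 00.
XOR each byte with 0x36: d7⊕36=e1, 00⊕36=36, 00⊕36=36, 00⊕36=36, 00⊕36=36, 00⊕36=36, 00⊕36=36.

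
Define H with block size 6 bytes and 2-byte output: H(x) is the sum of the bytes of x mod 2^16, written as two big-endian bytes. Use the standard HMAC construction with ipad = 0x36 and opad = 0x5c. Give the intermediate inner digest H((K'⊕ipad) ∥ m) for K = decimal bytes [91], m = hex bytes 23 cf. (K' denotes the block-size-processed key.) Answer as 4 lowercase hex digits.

026d

Key decimal bytes [91] = 5b is 1 byte ≤ B = 6; zero-pad to 6 bytes: K' = 5b 00 00 00 00 00.
K' ⊕ ipad = 6d 36 36 36 36 36.
Inner input = 6d 36 36 36 36 36 ∥ 23 cf.
Inner hash: sum = 109+54+54+54+54+54+35+207 = 621 → 02 6d.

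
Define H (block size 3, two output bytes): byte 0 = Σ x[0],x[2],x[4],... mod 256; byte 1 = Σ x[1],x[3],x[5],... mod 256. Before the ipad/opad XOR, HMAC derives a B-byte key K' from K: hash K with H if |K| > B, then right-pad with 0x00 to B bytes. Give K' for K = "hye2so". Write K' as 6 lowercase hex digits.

|K| = 6 > B = 3, so first hash the key.
H(K): even-index sum = 320 mod 256 = 64; odd-index sum = 282 mod 256 = 26 → 40 1a.
Zero-pad H(K) = 40 1a to 3 bytes: K' = 40 1a 00.

401a00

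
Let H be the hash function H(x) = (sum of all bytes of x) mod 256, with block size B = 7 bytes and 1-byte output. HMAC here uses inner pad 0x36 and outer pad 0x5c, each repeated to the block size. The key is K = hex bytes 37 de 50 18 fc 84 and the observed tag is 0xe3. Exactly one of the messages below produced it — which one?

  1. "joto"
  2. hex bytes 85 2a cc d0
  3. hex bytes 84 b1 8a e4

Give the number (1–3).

Key hex bytes 37 de 50 18 fc 84 is 6 bytes ≤ B = 7; zero-pad to 7 bytes: K' = 37 de 50 18 fc 84 00.
K' ⊕ ipad = 01 e8 66 2e ca b2 36; K' ⊕ opad = 6b 82 0c 44 a0 d8 5c.
m1: inner = H(01 e8 66 2e ca b2 36 6a 6f 74 6f) = eb; tag = H(6b 82 0c 44 a0 d8 5c eb) = fc
m2: inner = H(01 e8 66 2e ca b2 36 85 2a cc d0) = 7a; tag = H(6b 82 0c 44 a0 d8 5c 7a) = 8b
m3: inner = H(01 e8 66 2e ca b2 36 84 b1 8a e4) = d2; tag = H(6b 82 0c 44 a0 d8 5c d2) = e3 ← matches

3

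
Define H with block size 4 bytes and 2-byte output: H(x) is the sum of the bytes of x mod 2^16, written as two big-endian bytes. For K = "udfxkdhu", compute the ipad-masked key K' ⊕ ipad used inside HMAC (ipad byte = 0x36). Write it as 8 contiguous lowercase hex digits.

35553636

Key "udfxkdhu" = 75 64 66 78 6b 64 68 75 is 8 bytes > B = 4, so hash it first: H(key) = 03 63, then zero-pad to 4 bytes: K' = 03 63 00 00.
XOR each byte with 0x36: 03⊕36=35, 63⊕36=55, 00⊕36=36, 00⊕36=36.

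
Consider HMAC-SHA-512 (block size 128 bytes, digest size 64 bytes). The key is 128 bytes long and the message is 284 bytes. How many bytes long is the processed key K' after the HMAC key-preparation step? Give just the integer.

128

Key is 128 ≤ 128 bytes, zero-padded: |K'| = 128.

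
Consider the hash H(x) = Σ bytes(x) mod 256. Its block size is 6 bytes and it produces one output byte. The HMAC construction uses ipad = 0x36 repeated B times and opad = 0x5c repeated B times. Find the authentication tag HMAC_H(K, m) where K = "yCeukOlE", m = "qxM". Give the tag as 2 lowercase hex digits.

Key "yCeukOlE" = 79 43 65 75 6b 4f 6c 45 is 8 bytes > B = 6, so hash it first: H(key) = 01, then zero-pad to 6 bytes: K' = 01 00 00 00 00 00.
K' ⊕ ipad = 37 36 36 36 36 36.  K' ⊕ opad = 5d 5c 5c 5c 5c 5c.
Inner input = (K'⊕ipad) ∥ m = 37 36 36 36 36 36 ∥ 71 78 4d.
Inner hash: sum = 55+54+54+54+54+54+113+120+77 = 635; mod 256 = 123 → 7b.
Outer input = (K'⊕opad) ∥ inner = 5d 5c 5c 5c 5c 5c ∥ 7b.
Outer hash (tag): sum = 93+92+92+92+92+92+123 = 676; mod 256 = 164 → a4.

a4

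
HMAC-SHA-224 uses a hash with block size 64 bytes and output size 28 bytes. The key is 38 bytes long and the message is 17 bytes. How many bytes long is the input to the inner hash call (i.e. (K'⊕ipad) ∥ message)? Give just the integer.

81

Key is 38 ≤ 64 bytes, zero-padded: |K'| = 64.
Inner input = (K'⊕ipad) ∥ m → 64 + 17 = 81 bytes.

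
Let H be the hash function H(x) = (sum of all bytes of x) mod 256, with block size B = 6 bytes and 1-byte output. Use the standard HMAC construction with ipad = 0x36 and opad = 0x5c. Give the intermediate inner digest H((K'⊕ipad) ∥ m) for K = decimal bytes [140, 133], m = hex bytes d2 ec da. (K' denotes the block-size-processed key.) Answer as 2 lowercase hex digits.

Key decimal bytes [140, 133] = 8c 85 is 2 bytes ≤ B = 6; zero-pad to 6 bytes: K' = 8c 85 00 00 00 00.
K' ⊕ ipad = ba b3 36 36 36 36.
Inner input = ba b3 36 36 36 36 ∥ d2 ec da.
Inner hash: sum = 186+179+54+54+54+54+210+236+218 = 1245; mod 256 = 221 → dd.

dd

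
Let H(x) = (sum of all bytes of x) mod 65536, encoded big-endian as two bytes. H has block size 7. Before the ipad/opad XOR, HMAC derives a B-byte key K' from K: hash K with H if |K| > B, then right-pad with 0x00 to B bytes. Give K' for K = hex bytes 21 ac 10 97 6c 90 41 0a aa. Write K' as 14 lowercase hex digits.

03650000000000

|K| = 9 > B = 7, so first hash the key.
H(K): sum = 33+172+16+151+108+144+65+10+170 = 869 → 03 65.
Zero-pad H(K) = 03 65 to 7 bytes: K' = 03 65 00 00 00 00 00.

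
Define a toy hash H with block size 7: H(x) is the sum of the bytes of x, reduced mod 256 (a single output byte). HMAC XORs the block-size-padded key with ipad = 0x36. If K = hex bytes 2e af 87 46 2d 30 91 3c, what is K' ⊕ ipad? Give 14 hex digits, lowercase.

e2363636363636

Key hex bytes 2e af 87 46 2d 30 91 3c is 8 bytes > B = 7, so hash it first: H(key) = d4, then zero-pad to 7 bytes: K' = d4 00 00 00 00 00 00.
XOR each byte with 0x36: d4⊕36=e2, 00⊕36=36, 00⊕36=36, 00⊕36=36, 00⊕36=36, 00⊕36=36, 00⊕36=36.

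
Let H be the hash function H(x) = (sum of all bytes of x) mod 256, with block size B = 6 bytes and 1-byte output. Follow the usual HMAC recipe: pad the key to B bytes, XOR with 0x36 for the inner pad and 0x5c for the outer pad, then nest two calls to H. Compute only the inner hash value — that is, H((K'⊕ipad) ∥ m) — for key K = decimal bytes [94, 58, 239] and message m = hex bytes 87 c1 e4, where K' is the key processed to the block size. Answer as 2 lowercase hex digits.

1b

Key decimal bytes [94, 58, 239] = 5e 3a ef is 3 bytes ≤ B = 6; zero-pad to 6 bytes: K' = 5e 3a ef 00 00 00.
K' ⊕ ipad = 68 0c d9 36 36 36.
Inner input = 68 0c d9 36 36 36 ∥ 87 c1 e4.
Inner hash: sum = 104+12+217+54+54+54+135+193+228 = 1051; mod 256 = 27 → 1b.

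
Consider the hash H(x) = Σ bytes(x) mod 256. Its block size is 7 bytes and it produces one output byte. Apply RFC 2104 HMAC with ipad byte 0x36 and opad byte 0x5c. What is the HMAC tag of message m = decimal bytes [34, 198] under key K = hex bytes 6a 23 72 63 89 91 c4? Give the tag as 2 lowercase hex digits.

a6

Key hex bytes 6a 23 72 63 89 91 c4 is exactly B = 7 bytes: K' = 6a 23 72 63 89 91 c4.
K' ⊕ ipad = 5c 15 44 55 bf a7 f2.  K' ⊕ opad = 36 7f 2e 3f d5 cd 98.
Inner input = (K'⊕ipad) ∥ m = 5c 15 44 55 bf a7 f2 ∥ 22 c6.
Inner hash: sum = 92+21+68+85+191+167+242+34+198 = 1098; mod 256 = 74 → 4a.
Outer input = (K'⊕opad) ∥ inner = 36 7f 2e 3f d5 cd 98 ∥ 4a.
Outer hash (tag): sum = 54+127+46+63+213+205+152+74 = 934; mod 256 = 166 → a6.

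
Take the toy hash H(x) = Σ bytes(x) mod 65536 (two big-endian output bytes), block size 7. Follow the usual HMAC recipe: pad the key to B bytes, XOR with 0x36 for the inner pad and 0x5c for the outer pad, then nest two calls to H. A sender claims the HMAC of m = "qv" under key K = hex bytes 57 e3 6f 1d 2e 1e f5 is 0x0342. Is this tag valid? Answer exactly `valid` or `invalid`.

Key hex bytes 57 e3 6f 1d 2e 1e f5 is exactly B = 7 bytes: K' = 57 e3 6f 1d 2e 1e f5.
K' ⊕ ipad = 61 d5 59 2b 18 28 c3; K' ⊕ opad = 0b bf 33 41 72 42 a9.
Inner hash: sum = 97+213+89+43+24+40+195+113+118 = 932 → 03 a4.
Outer hash (recomputed tag): sum = 11+191+51+65+114+66+169+3+164 = 834 → 03 42.
Recomputed tag = 0342; claimed = 0342 → match.

valid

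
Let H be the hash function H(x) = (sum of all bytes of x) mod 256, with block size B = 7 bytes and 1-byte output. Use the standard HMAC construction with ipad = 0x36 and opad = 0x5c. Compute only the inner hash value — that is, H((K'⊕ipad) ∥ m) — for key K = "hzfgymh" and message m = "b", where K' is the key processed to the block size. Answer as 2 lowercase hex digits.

Key "hzfgymh" = 68 7a 66 67 79 6d 68 is exactly B = 7 bytes: K' = 68 7a 66 67 79 6d 68.
K' ⊕ ipad = 5e 4c 50 51 4f 5b 5e.
Inner input = 5e 4c 50 51 4f 5b 5e ∥ 62.
Inner hash: sum = 94+76+80+81+79+91+94+98 = 693; mod 256 = 181 → b5.

b5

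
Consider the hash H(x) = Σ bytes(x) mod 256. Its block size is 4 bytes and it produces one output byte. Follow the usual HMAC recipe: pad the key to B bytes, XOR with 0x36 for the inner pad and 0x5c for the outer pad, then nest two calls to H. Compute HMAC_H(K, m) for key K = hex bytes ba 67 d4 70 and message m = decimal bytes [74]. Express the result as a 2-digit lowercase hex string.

24

Key hex bytes ba 67 d4 70 is exactly B = 4 bytes: K' = ba 67 d4 70.
K' ⊕ ipad = 8c 51 e2 46.  K' ⊕ opad = e6 3b 88 2c.
Inner input = (K'⊕ipad) ∥ m = 8c 51 e2 46 ∥ 4a.
Inner hash: sum = 140+81+226+70+74 = 591; mod 256 = 79 → 4f.
Outer input = (K'⊕opad) ∥ inner = e6 3b 88 2c ∥ 4f.
Outer hash (tag): sum = 230+59+136+44+79 = 548; mod 256 = 36 → 24.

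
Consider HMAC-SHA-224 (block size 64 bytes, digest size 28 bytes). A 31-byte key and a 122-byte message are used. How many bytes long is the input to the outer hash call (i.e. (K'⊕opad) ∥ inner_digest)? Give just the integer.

Key is 31 ≤ 64 bytes, zero-padded: |K'| = 64.
Outer input = (K'⊕opad) ∥ H(inner) → 64 + 28 = 92 bytes.

92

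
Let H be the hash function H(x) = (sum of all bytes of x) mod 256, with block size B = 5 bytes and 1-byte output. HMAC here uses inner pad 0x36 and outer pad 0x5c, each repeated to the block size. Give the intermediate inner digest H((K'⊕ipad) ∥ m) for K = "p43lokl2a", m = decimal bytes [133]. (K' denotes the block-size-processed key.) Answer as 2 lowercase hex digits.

Key "p43lokl2a" = 70 34 33 6c 6f 6b 6c 32 61 is 9 bytes > B = 5, so hash it first: H(key) = 1c, then zero-pad to 5 bytes: K' = 1c 00 00 00 00.
K' ⊕ ipad = 2a 36 36 36 36.
Inner input = 2a 36 36 36 36 ∥ 85.
Inner hash: sum = 42+54+54+54+54+133 = 391; mod 256 = 135 → 87.

87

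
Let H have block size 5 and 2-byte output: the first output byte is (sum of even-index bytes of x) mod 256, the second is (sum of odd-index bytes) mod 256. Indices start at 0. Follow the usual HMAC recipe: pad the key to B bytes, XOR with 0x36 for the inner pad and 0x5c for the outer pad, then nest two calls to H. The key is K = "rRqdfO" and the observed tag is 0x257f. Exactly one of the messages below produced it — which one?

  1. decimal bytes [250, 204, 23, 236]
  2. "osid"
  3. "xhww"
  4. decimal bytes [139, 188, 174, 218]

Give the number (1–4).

3

Key "rRqdfO" = 72 52 71 64 66 4f is 6 bytes > B = 5, so hash it first: H(key) = 49 05, then zero-pad to 5 bytes: K' = 49 05 00 00 00.
K' ⊕ ipad = 7f 33 36 36 36; K' ⊕ opad = 15 59 5c 5c 5c.
m1: inner = H(7f 33 36 36 36 fa cc 17 ec) = a3 7a; tag = H(15 59 5c 5c 5c a3 7a) = 4758
m2: inner = H(7f 33 36 36 36 6f 73 69 64) = c2 41; tag = H(15 59 5c 5c 5c c2 41) = 0e77
m3: inner = H(7f 33 36 36 36 78 68 77 77) = ca 58; tag = H(15 59 5c 5c 5c ca 58) = 257f ← matches
m4: inner = H(7f 33 36 36 36 8b bc ae da) = 81 a2; tag = H(15 59 5c 5c 5c 81 a2) = 6f36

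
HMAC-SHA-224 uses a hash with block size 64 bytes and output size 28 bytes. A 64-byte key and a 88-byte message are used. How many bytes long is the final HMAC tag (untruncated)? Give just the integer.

The tag is one SHA-224 digest: 28 bytes.

28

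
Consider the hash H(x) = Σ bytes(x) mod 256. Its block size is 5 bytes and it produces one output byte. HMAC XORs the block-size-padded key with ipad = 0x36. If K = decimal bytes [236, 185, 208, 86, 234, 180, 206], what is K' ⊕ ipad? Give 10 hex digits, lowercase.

0136363636

Key decimal bytes [236, 185, 208, 86, 234, 180, 206] = ec b9 d0 56 ea b4 ce is 7 bytes > B = 5, so hash it first: H(key) = 37, then zero-pad to 5 bytes: K' = 37 00 00 00 00.
XOR each byte with 0x36: 37⊕36=01, 00⊕36=36, 00⊕36=36, 00⊕36=36, 00⊕36=36.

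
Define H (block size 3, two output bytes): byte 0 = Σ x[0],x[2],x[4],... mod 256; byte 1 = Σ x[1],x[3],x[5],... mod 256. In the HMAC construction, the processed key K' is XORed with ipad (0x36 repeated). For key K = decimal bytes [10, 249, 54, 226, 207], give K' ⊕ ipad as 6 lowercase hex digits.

39ed36

Key decimal bytes [10, 249, 54, 226, 207] = 0a f9 36 e2 cf is 5 bytes > B = 3, so hash it first: H(key) = 0f db, then zero-pad to 3 bytes: K' = 0f db 00.
XOR each byte with 0x36: 0f⊕36=39, db⊕36=ed, 00⊕36=36.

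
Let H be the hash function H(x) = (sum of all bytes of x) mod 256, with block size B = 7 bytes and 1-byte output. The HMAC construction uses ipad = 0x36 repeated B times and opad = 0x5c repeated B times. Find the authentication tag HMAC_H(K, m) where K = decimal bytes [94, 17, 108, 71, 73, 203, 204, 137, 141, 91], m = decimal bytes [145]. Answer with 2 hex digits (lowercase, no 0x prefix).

Key decimal bytes [94, 17, 108, 71, 73, 203, 204, 137, 141, 91] = 5e 11 6c 47 49 cb cc 89 8d 5b is 10 bytes > B = 7, so hash it first: H(key) = 73, then zero-pad to 7 bytes: K' = 73 00 00 00 00 00 00.
K' ⊕ ipad = 45 36 36 36 36 36 36.  K' ⊕ opad = 2f 5c 5c 5c 5c 5c 5c.
Inner input = (K'⊕ipad) ∥ m = 45 36 36 36 36 36 36 ∥ 91.
Inner hash: sum = 69+54+54+54+54+54+54+145 = 538; mod 256 = 26 → 1a.
Outer input = (K'⊕opad) ∥ inner = 2f 5c 5c 5c 5c 5c 5c ∥ 1a.
Outer hash (tag): sum = 47+92+92+92+92+92+92+26 = 625; mod 256 = 113 → 71.

71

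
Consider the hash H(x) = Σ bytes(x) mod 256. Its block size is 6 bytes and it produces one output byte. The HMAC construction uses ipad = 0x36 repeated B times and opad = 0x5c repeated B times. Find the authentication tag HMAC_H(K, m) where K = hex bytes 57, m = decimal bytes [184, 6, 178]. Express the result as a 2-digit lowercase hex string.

b6

Key hex bytes 57 is 1 byte ≤ B = 6; zero-pad to 6 bytes: K' = 57 00 00 00 00 00.
K' ⊕ ipad = 61 36 36 36 36 36.  K' ⊕ opad = 0b 5c 5c 5c 5c 5c.
Inner input = (K'⊕ipad) ∥ m = 61 36 36 36 36 36 ∥ b8 06 b2.
Inner hash: sum = 97+54+54+54+54+54+184+6+178 = 735; mod 256 = 223 → df.
Outer input = (K'⊕opad) ∥ inner = 0b 5c 5c 5c 5c 5c ∥ df.
Outer hash (tag): sum = 11+92+92+92+92+92+223 = 694; mod 256 = 182 → b6.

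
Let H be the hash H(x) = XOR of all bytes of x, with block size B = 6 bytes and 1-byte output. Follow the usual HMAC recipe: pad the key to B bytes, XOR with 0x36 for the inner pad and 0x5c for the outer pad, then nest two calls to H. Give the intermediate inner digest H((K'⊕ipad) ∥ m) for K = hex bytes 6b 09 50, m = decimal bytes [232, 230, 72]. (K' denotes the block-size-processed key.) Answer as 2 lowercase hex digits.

74

Key hex bytes 6b 09 50 is 3 bytes ≤ B = 6; zero-pad to 6 bytes: K' = 6b 09 50 00 00 00.
K' ⊕ ipad = 5d 3f 66 36 36 36.
Inner input = 5d 3f 66 36 36 36 ∥ e8 e6 48.
Inner hash: XOR 5d⊕3f⊕66⊕36⊕36⊕36⊕e8⊕e6⊕48 = 74.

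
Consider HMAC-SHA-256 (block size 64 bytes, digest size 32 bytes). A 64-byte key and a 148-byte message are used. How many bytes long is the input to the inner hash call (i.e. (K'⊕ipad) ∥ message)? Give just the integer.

212

Key is 64 ≤ 64 bytes, zero-padded: |K'| = 64.
Inner input = (K'⊕ipad) ∥ m → 64 + 148 = 212 bytes.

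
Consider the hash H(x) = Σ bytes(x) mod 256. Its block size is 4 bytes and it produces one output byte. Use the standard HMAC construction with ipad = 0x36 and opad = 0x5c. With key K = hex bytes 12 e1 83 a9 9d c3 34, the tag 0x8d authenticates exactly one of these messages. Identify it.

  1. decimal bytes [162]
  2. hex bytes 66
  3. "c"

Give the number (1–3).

Key hex bytes 12 e1 83 a9 9d c3 34 is 7 bytes > B = 4, so hash it first: H(key) = b3, then zero-pad to 4 bytes: K' = b3 00 00 00.
K' ⊕ ipad = 85 36 36 36; K' ⊕ opad = ef 5c 5c 5c.
m1: inner = H(85 36 36 36 a2) = c9; tag = H(ef 5c 5c 5c c9) = cc
m2: inner = H(85 36 36 36 66) = 8d; tag = H(ef 5c 5c 5c 8d) = 90
m3: inner = H(85 36 36 36 63) = 8a; tag = H(ef 5c 5c 5c 8a) = 8d ← matches

3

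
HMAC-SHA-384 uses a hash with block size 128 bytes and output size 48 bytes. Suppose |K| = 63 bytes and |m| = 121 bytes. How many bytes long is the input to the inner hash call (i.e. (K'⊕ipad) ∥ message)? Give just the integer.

249

Key is 63 ≤ 128 bytes, zero-padded: |K'| = 128.
Inner input = (K'⊕ipad) ∥ m → 128 + 121 = 249 bytes.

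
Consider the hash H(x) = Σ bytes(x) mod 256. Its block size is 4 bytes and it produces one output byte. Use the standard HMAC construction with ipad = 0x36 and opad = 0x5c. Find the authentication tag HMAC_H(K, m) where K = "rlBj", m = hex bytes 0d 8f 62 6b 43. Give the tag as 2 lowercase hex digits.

Key "rlBj" = 72 6c 42 6a is exactly B = 4 bytes: K' = 72 6c 42 6a.
K' ⊕ ipad = 44 5a 74 5c.  K' ⊕ opad = 2e 30 1e 36.
Inner input = (K'⊕ipad) ∥ m = 44 5a 74 5c ∥ 0d 8f 62 6b 43.
Inner hash: sum = 68+90+116+92+13+143+98+107+67 = 794; mod 256 = 26 → 1a.
Outer input = (K'⊕opad) ∥ inner = 2e 30 1e 36 ∥ 1a.
Outer hash (tag): sum = 46+48+30+54+26 = 204 → cc.

cc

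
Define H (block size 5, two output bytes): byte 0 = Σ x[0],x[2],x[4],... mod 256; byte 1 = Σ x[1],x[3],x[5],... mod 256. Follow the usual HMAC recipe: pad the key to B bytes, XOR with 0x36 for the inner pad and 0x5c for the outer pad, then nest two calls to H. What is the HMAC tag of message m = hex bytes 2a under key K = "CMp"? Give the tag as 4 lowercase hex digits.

Key "CMp" = 43 4d 70 is 3 bytes ≤ B = 5; zero-pad to 5 bytes: K' = 43 4d 70 00 00.
K' ⊕ ipad = 75 7b 46 36 36.  K' ⊕ opad = 1f 11 2c 5c 5c.
Inner input = (K'⊕ipad) ∥ m = 75 7b 46 36 36 ∥ 2a.
Inner hash: even-index sum = 241 mod 256 = 241; odd-index sum = 219 mod 256 = 219 → f1 db.
Outer input = (K'⊕opad) ∥ inner = 1f 11 2c 5c 5c ∥ f1 db.
Outer hash (tag): even-index sum = 386 mod 256 = 130; odd-index sum = 350 mod 256 = 94 → 82 5e.

825e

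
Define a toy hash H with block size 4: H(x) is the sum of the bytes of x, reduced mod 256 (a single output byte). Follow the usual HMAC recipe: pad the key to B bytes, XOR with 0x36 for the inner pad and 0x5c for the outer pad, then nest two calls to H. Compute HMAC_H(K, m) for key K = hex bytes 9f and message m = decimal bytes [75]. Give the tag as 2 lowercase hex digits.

6d

Key hex bytes 9f is 1 byte ≤ B = 4; zero-pad to 4 bytes: K' = 9f 00 00 00.
K' ⊕ ipad = a9 36 36 36.  K' ⊕ opad = c3 5c 5c 5c.
Inner input = (K'⊕ipad) ∥ m = a9 36 36 36 ∥ 4b.
Inner hash: sum = 169+54+54+54+75 = 406; mod 256 = 150 → 96.
Outer input = (K'⊕opad) ∥ inner = c3 5c 5c 5c ∥ 96.
Outer hash (tag): sum = 195+92+92+92+150 = 621; mod 256 = 109 → 6d.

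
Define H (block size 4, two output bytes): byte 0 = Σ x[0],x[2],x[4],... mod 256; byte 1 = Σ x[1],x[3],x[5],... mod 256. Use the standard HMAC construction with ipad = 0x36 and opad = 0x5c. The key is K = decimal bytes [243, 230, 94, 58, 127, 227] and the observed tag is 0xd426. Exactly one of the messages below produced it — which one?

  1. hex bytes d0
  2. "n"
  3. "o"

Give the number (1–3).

Key decimal bytes [243, 230, 94, 58, 127, 227] = f3 e6 5e 3a 7f e3 is 6 bytes > B = 4, so hash it first: H(key) = d0 03, then zero-pad to 4 bytes: K' = d0 03 00 00.
K' ⊕ ipad = e6 35 36 36; K' ⊕ opad = 8c 5f 5c 5c.
m1: inner = H(e6 35 36 36 d0) = ec 6b; tag = H(8c 5f 5c 5c ec 6b) = d426 ← matches
m2: inner = H(e6 35 36 36 6e) = 8a 6b; tag = H(8c 5f 5c 5c 8a 6b) = 7226
m3: inner = H(e6 35 36 36 6f) = 8b 6b; tag = H(8c 5f 5c 5c 8b 6b) = 7326

1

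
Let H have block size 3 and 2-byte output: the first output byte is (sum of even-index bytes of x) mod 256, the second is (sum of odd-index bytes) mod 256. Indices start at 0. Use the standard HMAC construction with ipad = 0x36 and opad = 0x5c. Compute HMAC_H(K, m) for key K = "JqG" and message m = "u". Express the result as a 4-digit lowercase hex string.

Key "JqG" = 4a 71 47 is exactly B = 3 bytes: K' = 4a 71 47.
K' ⊕ ipad = 7c 47 71.  K' ⊕ opad = 16 2d 1b.
Inner input = (K'⊕ipad) ∥ m = 7c 47 71 ∥ 75.
Inner hash: even-index sum = 237 mod 256 = 237; odd-index sum = 188 mod 256 = 188 → ed bc.
Outer input = (K'⊕opad) ∥ inner = 16 2d 1b ∥ ed bc.
Outer hash (tag): even-index sum = 237 mod 256 = 237; odd-index sum = 282 mod 256 = 26 → ed 1a.

ed1a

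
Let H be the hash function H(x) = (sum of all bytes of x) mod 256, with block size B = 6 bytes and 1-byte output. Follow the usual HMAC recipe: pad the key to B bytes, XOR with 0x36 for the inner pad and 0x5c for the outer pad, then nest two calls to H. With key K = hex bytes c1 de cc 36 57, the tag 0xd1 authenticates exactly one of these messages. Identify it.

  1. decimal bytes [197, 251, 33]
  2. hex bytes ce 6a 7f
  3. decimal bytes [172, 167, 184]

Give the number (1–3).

Key hex bytes c1 de cc 36 57 is 5 bytes ≤ B = 6; zero-pad to 6 bytes: K' = c1 de cc 36 57 00.
K' ⊕ ipad = f7 e8 fa 00 61 36; K' ⊕ opad = 9d 82 90 6a 0b 5c.
m1: inner = H(f7 e8 fa 00 61 36 c5 fb 21) = 51; tag = H(9d 82 90 6a 0b 5c 51) = d1 ← matches
m2: inner = H(f7 e8 fa 00 61 36 ce 6a 7f) = 27; tag = H(9d 82 90 6a 0b 5c 27) = a7
m3: inner = H(f7 e8 fa 00 61 36 ac a7 b8) = 7b; tag = H(9d 82 90 6a 0b 5c 7b) = fb

1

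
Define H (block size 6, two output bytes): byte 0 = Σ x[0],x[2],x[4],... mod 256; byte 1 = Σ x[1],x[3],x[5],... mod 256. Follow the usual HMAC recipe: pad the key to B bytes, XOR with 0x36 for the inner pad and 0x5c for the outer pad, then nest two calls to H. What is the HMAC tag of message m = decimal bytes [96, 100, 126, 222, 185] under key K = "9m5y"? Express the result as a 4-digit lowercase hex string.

Key "9m5y" = 39 6d 35 79 is 4 bytes ≤ B = 6; zero-pad to 6 bytes: K' = 39 6d 35 79 00 00.
K' ⊕ ipad = 0f 5b 03 4f 36 36.  K' ⊕ opad = 65 31 69 25 5c 5c.
Inner input = (K'⊕ipad) ∥ m = 0f 5b 03 4f 36 36 ∥ 60 64 7e de b9.
Inner hash: even-index sum = 479 mod 256 = 223; odd-index sum = 546 mod 256 = 34 → df 22.
Outer input = (K'⊕opad) ∥ inner = 65 31 69 25 5c 5c ∥ df 22.
Outer hash (tag): even-index sum = 521 mod 256 = 9; odd-index sum = 212 mod 256 = 212 → 09 d4.

09d4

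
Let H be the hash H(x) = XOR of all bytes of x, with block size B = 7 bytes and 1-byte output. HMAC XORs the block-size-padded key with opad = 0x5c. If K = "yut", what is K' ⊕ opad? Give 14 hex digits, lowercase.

Key "yut" = 79 75 74 is 3 bytes ≤ B = 7; zero-pad to 7 bytes: K' = 79 75 74 00 00 00 00.
XOR each byte with 0x5c: 79⊕5c=25, 75⊕5c=29, 74⊕5c=28, 00⊕5c=5c, 00⊕5c=5c, 00⊕5c=5c, 00⊕5c=5c.

2529285c5c5c5c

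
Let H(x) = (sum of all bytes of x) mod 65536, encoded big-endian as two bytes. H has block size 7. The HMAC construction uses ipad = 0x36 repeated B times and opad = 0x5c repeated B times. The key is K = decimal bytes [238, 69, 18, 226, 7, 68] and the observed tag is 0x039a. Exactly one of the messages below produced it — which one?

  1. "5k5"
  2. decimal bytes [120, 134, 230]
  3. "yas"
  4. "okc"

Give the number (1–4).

Key decimal bytes [238, 69, 18, 226, 7, 68] = ee 45 12 e2 07 44 is 6 bytes ≤ B = 7; zero-pad to 7 bytes: K' = ee 45 12 e2 07 44 00.
K' ⊕ ipad = d8 73 24 d4 31 72 36; K' ⊕ opad = b2 19 4e be 5b 18 5c.
m1: inner = H(d8 73 24 d4 31 72 36 35 6b 35) = 03 f1; tag = H(b2 19 4e be 5b 18 5c 03 f1) = 039a ← matches
m2: inner = H(d8 73 24 d4 31 72 36 78 86 e6) = 05 00; tag = H(b2 19 4e be 5b 18 5c 05 00) = 02ab
m3: inner = H(d8 73 24 d4 31 72 36 79 61 73) = 04 69; tag = H(b2 19 4e be 5b 18 5c 04 69) = 0313
m4: inner = H(d8 73 24 d4 31 72 36 6f 6b 63) = 04 59; tag = H(b2 19 4e be 5b 18 5c 04 59) = 0303

1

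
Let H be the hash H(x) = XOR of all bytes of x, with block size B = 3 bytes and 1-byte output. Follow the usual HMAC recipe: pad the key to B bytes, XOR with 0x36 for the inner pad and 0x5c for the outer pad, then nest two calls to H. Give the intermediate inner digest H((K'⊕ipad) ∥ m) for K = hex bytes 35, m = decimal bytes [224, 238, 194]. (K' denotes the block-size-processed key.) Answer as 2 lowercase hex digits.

cf

Key hex bytes 35 is 1 byte ≤ B = 3; zero-pad to 3 bytes: K' = 35 00 00.
K' ⊕ ipad = 03 36 36.
Inner input = 03 36 36 ∥ e0 ee c2.
Inner hash: XOR 03⊕36⊕36⊕e0⊕ee⊕c2 = cf.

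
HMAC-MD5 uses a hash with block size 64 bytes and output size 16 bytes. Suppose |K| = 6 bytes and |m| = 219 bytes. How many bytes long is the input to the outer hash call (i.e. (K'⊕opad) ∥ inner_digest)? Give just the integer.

80

Key is 6 ≤ 64 bytes, zero-padded: |K'| = 64.
Outer input = (K'⊕opad) ∥ H(inner) → 64 + 16 = 80 bytes.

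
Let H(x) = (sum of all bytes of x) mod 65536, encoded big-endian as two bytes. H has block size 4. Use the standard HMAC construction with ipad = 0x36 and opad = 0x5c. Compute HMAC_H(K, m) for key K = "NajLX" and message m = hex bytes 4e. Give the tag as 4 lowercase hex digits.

0273

Key "NajLX" = 4e 61 6a 4c 58 is 5 bytes > B = 4, so hash it first: H(key) = 01 bd, then zero-pad to 4 bytes: K' = 01 bd 00 00.
K' ⊕ ipad = 37 8b 36 36.  K' ⊕ opad = 5d e1 5c 5c.
Inner input = (K'⊕ipad) ∥ m = 37 8b 36 36 ∥ 4e.
Inner hash: sum = 55+139+54+54+78 = 380 → 01 7c.
Outer input = (K'⊕opad) ∥ inner = 5d e1 5c 5c ∥ 01 7c.
Outer hash (tag): sum = 93+225+92+92+1+124 = 627 → 02 73.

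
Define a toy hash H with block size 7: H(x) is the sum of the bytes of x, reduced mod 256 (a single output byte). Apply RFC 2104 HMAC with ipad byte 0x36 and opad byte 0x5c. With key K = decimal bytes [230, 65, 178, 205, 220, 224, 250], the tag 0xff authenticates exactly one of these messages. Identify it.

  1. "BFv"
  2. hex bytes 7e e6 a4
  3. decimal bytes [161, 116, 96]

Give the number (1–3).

Key decimal bytes [230, 65, 178, 205, 220, 224, 250] = e6 41 b2 cd dc e0 fa is exactly B = 7 bytes: K' = e6 41 b2 cd dc e0 fa.
K' ⊕ ipad = d0 77 84 fb ea d6 cc; K' ⊕ opad = ba 1d ee 91 80 bc a6.
m1: inner = H(d0 77 84 fb ea d6 cc 42 46 76) = 50; tag = H(ba 1d ee 91 80 bc a6 50) = 88
m2: inner = H(d0 77 84 fb ea d6 cc 7e e6 a4) = 5a; tag = H(ba 1d ee 91 80 bc a6 5a) = 92
m3: inner = H(d0 77 84 fb ea d6 cc a1 74 60) = c7; tag = H(ba 1d ee 91 80 bc a6 c7) = ff ← matches

3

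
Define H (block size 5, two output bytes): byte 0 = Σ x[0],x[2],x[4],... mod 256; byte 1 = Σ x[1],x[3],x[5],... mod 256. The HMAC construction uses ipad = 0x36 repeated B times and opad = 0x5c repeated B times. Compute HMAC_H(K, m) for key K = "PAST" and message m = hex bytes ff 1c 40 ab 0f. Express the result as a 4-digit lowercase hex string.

Key "PAST" = 50 41 53 54 is 4 bytes ≤ B = 5; zero-pad to 5 bytes: K' = 50 41 53 54 00.
K' ⊕ ipad = 66 77 65 62 36.  K' ⊕ opad = 0c 1d 0f 08 5c.
Inner input = (K'⊕ipad) ∥ m = 66 77 65 62 36 ∥ ff 1c 40 ab 0f.
Inner hash: even-index sum = 456 mod 256 = 200; odd-index sum = 551 mod 256 = 39 → c8 27.
Outer input = (K'⊕opad) ∥ inner = 0c 1d 0f 08 5c ∥ c8 27.
Outer hash (tag): even-index sum = 158 mod 256 = 158; odd-index sum = 237 mod 256 = 237 → 9e ed.

9eed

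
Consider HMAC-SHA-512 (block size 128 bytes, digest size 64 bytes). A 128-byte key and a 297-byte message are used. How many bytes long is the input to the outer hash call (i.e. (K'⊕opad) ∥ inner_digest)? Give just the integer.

Key is 128 ≤ 128 bytes, zero-padded: |K'| = 128.
Outer input = (K'⊕opad) ∥ H(inner) → 128 + 64 = 192 bytes.

192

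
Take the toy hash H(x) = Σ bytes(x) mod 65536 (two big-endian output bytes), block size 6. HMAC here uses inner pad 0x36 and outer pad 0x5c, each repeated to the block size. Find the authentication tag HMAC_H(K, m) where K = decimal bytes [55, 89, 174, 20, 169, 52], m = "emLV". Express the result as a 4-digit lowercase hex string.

0349

Key decimal bytes [55, 89, 174, 20, 169, 52] = 37 59 ae 14 a9 34 is exactly B = 6 bytes: K' = 37 59 ae 14 a9 34.
K' ⊕ ipad = 01 6f 98 22 9f 02.  K' ⊕ opad = 6b 05 f2 48 f5 68.
Inner input = (K'⊕ipad) ∥ m = 01 6f 98 22 9f 02 ∥ 65 6d 4c 56.
Inner hash: sum = 1+111+152+34+159+2+101+109+76+86 = 831 → 03 3f.
Outer input = (K'⊕opad) ∥ inner = 6b 05 f2 48 f5 68 ∥ 03 3f.
Outer hash (tag): sum = 107+5+242+72+245+104+3+63 = 841 → 03 49.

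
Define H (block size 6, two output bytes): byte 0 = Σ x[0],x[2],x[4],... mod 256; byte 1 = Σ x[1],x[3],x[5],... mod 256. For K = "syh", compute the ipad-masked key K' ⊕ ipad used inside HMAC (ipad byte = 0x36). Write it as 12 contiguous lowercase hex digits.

Key "syh" = 73 79 68 is 3 bytes ≤ B = 6; zero-pad to 6 bytes: K' = 73 79 68 00 00 00.
XOR each byte with 0x36: 73⊕36=45, 79⊕36=4f, 68⊕36=5e, 00⊕36=36, 00⊕36=36, 00⊕36=36.

454f5e363636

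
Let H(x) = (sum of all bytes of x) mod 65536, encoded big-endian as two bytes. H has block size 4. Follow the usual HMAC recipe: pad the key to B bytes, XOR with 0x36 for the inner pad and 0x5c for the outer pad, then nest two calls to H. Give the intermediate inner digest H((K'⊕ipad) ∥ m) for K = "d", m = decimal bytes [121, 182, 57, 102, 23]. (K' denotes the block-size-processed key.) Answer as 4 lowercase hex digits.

02d9

Key "d" = 64 is 1 byte ≤ B = 4; zero-pad to 4 bytes: K' = 64 00 00 00.
K' ⊕ ipad = 52 36 36 36.
Inner input = 52 36 36 36 ∥ 79 b6 39 66 17.
Inner hash: sum = 82+54+54+54+121+182+57+102+23 = 729 → 02 d9.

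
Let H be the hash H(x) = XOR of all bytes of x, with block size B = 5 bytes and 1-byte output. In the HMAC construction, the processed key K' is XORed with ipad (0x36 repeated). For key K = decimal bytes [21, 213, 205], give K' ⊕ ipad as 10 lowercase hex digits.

Key decimal bytes [21, 213, 205] = 15 d5 cd is 3 bytes ≤ B = 5; zero-pad to 5 bytes: K' = 15 d5 cd 00 00.
XOR each byte with 0x36: 15⊕36=23, d5⊕36=e3, cd⊕36=fb, 00⊕36=36, 00⊕36=36.

23e3fb3636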